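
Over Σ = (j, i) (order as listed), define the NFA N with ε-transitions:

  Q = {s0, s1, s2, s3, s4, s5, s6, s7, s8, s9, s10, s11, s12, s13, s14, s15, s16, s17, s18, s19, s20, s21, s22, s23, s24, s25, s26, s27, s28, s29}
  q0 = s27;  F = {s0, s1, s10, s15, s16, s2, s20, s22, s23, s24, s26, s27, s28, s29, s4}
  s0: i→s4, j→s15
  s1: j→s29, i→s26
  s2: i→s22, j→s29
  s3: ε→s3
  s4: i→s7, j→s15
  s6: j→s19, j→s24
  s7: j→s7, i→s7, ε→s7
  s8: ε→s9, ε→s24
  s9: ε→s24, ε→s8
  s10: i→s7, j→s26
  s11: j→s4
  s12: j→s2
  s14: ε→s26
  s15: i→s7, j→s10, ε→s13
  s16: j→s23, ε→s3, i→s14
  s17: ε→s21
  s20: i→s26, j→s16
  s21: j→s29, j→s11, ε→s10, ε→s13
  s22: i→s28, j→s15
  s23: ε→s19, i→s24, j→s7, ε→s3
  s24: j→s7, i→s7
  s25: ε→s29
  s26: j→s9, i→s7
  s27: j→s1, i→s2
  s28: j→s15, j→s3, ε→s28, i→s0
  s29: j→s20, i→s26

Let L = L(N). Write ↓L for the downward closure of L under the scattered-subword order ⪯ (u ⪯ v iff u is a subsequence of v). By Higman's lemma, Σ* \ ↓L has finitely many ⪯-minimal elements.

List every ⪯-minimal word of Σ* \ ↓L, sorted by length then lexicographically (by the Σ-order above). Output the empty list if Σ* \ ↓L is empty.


|Q|=30, |F|=15, |δ|=55 (16 ε).
min D↑ (16 st, q0=0, F={8}): 0:j→1,i→2 1:j→3,i→4 2:j→3,i→5 3:j→6,i→4 4:j→7,i→8 5:j→9,i→10 6:j→11,i→4 7:j→8,i→8 8:j→8,i→8 9:j→12,i→8 10:j→9,i→13 11:j→14,i→4 12:j→4,i→8 13:j→9,i→15 14:j→8,i→7 15:j→9,i→8 (ε-aug+det+¬).
'jii': N↓-sim [22, 16, 6, 1] end={s7} ∉↓L; 3/3 del acc.
'jijj': |S_i|=[22, 16, 6, 4, 1] end={s7} rej; 4/4 deletions ∈↓L.
'iiji': run [22, 20, 14, 9, 1] end={s7} — reject; 4/4 single-dels accept.
'jjjjjj': |S_i|=[22, 16, 13, 11, 10, 7, 1] end={s7} — reject; 6/6 del acc.
'ijjjjj': |S_i|=[22, 20, 15, 12, 10, 7, 1] end={s7} — reject; 6/6 deletions ∈↓L.
'iiiiii': N↓-sim [22, 20, 14, 12, 10, 9, 1] end={s7} rej; 6/6 single-dels accept.
6 words, ⪯-incomp.

min(Σ*\↓L) = [jii, jijj, iiji, jjjjjj, ijjjjj, iiiiii].


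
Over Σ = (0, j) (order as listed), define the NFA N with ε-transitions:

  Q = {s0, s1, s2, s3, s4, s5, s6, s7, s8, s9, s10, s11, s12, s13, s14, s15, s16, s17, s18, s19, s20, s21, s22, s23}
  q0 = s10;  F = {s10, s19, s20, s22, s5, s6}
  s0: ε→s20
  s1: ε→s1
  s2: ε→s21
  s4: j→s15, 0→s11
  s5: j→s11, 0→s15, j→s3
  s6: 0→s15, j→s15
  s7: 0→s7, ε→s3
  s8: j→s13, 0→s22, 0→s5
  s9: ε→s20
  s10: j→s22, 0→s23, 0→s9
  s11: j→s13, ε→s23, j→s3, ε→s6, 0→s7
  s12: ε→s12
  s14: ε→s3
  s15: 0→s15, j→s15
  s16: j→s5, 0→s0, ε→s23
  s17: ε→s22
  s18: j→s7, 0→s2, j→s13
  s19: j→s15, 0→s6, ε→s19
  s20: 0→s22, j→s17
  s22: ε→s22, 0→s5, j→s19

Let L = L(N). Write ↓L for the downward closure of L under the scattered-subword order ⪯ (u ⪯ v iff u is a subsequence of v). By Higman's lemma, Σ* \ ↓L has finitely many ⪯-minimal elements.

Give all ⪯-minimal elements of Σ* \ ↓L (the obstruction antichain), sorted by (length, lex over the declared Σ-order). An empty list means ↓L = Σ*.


Antichain: [j00, jjj, 0000, 00jj].

|Q|=24, |F|=6, |δ|=43 (13 ε).
min D↑ (7 st, q0=0, F={5}): 0:0→1,j→2 1:0→2,j→2 2:0→3,j→4 3:0→5,j→6 4:0→6,j→5 5:0→5,j→5 6:0→5,j→5.
'j00': N↓-sim [14, 11, 8, 3] end={s15,s3,s7} — reject; 3/3 single-dels accept.
'jjj': |S_i|=[14, 11, 8, 3] end={s13,s15,s3} — reject; 3/3 del acc.
'0000': N↓-sim [14, 13, 10, 8, 3] end={s15,s3,s7} ∉↓L; 4/4 deletions ∈↓L.
'00jj': run [14, 13, 10, 8, 3] end={s13,s15,s3} rej; 4/4 single-dels accept.
4 obstructions.


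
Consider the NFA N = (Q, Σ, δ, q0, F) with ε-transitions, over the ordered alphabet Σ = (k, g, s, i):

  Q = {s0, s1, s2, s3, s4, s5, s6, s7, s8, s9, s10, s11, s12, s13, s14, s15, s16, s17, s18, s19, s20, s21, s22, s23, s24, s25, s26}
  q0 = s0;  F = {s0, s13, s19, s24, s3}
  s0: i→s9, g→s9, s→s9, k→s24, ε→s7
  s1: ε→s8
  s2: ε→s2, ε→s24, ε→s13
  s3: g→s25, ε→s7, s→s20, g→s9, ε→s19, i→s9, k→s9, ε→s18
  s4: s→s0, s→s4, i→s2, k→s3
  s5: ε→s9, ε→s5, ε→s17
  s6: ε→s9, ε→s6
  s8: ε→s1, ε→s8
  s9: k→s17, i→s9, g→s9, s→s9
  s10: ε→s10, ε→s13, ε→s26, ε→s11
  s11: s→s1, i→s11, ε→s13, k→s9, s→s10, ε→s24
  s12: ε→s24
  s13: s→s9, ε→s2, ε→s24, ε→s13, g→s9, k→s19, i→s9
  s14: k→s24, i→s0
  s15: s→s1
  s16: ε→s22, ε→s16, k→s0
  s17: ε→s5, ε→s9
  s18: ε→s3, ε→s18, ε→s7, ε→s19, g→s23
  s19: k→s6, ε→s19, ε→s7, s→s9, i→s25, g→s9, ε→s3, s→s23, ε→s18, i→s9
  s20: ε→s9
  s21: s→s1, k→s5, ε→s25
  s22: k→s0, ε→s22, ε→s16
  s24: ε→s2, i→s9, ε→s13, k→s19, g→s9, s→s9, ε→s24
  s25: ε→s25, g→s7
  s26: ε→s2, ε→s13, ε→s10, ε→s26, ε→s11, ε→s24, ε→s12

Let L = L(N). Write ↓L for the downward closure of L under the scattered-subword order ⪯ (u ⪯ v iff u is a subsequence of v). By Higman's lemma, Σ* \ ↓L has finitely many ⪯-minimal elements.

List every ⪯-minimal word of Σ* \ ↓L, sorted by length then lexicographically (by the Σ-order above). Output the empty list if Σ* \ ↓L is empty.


|Q|=27, |F|=5, |δ|=96 (52 ε).
min D↑ (4 st, q0=0, F={2}): 0:k→1,g→2,s→2,i→2 1:k→3,g→2,s→2,i→2 2:k→2,g→2,s→2,i→2 3:k→2,g→2,s→2,i→2 [Hopcroft].
'g': N↓-sim [15, 6] end={s17,s23,s25,s5,s7,s9} rej; 1/1 del acc.
's': |S_i|=[15, 5] end={s17,s20,s23,s5,s9} rej; 1/1 single-dels accept.
'i': |S_i|=[15, 5] end={s17,s25,s5,s7,s9} ∉↓L; 1/1 del acc.
'kkk': run [15, 14, 11, 4] end={s17,s5,s6,s9} ∉↓L; 3/3 single-dels accept.
4 words, ⪯-incomp.

Antichain: [g, s, i, kkk].


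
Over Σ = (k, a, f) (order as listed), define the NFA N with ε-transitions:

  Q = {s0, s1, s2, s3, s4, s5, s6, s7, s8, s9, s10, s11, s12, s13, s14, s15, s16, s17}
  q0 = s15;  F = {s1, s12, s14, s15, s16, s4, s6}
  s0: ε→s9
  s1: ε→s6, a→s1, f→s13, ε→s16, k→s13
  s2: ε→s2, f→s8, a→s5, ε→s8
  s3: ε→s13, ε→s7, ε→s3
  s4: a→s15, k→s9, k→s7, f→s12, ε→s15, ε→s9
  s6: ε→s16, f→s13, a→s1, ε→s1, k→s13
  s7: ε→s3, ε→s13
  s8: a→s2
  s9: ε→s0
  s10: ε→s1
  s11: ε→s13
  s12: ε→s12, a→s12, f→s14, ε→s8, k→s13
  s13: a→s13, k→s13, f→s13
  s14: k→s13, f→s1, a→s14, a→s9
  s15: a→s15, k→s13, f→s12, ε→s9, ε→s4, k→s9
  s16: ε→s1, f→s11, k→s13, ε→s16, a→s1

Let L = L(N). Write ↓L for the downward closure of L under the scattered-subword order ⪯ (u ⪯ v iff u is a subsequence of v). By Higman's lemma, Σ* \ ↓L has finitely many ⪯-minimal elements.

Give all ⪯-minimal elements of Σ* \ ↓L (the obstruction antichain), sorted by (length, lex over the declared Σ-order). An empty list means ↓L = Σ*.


|Q|=18, |F|=7, |δ|=53 (23 ε).
min D↑ (5 st, q0=0, F={1}): 0:k→1,a→0,f→2 1:k→1,a→1,f→1 2:k→1,a→2,f→3 3:k→1,a→3,f→4 4:k→1,a→4,f→1 [Hopcroft].
'k': N↓-sim [16, 5] end={s0,s13,s3,s7,s9} ∉↓L; 1/1 del acc.
'ffff': |S_i|=[16, 12, 11, 8, 5] end={s11,s13,s2,s5,s8} — reject; 4/4 del acc.
2 obstructions.

Antichain: [k, ffff].


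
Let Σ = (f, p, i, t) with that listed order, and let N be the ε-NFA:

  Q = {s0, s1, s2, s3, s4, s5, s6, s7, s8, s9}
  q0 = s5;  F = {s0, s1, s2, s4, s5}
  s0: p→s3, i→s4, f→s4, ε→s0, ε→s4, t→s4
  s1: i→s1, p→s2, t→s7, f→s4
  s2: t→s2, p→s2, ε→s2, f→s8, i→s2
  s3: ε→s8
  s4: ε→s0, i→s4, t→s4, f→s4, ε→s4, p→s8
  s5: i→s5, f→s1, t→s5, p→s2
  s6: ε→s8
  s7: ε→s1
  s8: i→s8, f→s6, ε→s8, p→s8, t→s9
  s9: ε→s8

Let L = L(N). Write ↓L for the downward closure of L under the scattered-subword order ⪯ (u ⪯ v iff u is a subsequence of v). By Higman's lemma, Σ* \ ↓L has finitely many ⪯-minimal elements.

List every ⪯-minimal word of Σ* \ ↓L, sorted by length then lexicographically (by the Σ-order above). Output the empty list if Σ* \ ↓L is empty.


|Q|=10, |F|=5, |δ|=34 (10 ε).
min D↑ (5 st, q0=0, F={4}): 0:f→1,p→2,i→0,t→0 1:f→3,p→2,i→1,t→1 2:f→4,p→2,i→2,t→2 3:f→3,p→4,i→3,t→3 4:f→4,p→4,i→4,t→4 [Hopcroft].
'pf': |S_i|=[10, 5, 3] end={s6,s8,s9} ∉↓L; 2/2 del acc.
'ffp': run [10, 9, 6, 4] end={s3,s6,s8,s9} ∉↓L; 3/3 deletions ∈↓L.
2 words, ⪯-incomp.

A = [pf, ffp].


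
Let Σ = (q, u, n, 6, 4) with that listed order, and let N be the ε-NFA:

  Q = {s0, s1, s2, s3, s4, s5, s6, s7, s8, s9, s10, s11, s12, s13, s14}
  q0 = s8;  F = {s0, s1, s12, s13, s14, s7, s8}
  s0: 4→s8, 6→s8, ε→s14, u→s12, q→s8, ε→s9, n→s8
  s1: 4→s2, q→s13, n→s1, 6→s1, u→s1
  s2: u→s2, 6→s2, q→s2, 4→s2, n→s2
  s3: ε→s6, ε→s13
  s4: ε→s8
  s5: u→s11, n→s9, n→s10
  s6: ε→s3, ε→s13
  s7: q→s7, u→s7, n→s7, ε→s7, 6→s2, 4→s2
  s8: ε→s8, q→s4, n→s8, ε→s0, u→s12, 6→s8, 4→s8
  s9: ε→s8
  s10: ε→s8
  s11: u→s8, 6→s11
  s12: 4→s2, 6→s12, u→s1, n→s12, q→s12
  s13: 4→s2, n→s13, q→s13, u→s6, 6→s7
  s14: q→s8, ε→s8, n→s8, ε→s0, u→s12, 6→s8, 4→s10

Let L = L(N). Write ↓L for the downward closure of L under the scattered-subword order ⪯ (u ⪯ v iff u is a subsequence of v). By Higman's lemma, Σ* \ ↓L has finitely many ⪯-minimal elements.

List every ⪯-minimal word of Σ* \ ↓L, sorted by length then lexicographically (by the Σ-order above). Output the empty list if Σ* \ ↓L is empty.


|Q|=15, |F|=7, |δ|=59 (14 ε).
min D↑ (6 st, q0=0, F={3}): 0:q→0,u→1,n→0,6→0,4→0 1:q→1,u→2,n→1,6→1,4→3 2:q→4,u→2,n→2,6→2,4→3 3:q→3,u→3,n→3,6→3,4→3 4:q→4,u→4,n→4,6→5,4→3 5:q→5,u→5,n→5,6→3,4→3 (ε-aug+det+¬).
'u4': |S_i|=[13, 7, 1] end={s2} rej; 2/2 single-dels accept.
'uuq66': N↓-sim [13, 7, 6, 5, 2, 1] end={s2} rej; 5/5 deletions ∈↓L.
2 minimals (antichain).

A = [u4, uuq66].


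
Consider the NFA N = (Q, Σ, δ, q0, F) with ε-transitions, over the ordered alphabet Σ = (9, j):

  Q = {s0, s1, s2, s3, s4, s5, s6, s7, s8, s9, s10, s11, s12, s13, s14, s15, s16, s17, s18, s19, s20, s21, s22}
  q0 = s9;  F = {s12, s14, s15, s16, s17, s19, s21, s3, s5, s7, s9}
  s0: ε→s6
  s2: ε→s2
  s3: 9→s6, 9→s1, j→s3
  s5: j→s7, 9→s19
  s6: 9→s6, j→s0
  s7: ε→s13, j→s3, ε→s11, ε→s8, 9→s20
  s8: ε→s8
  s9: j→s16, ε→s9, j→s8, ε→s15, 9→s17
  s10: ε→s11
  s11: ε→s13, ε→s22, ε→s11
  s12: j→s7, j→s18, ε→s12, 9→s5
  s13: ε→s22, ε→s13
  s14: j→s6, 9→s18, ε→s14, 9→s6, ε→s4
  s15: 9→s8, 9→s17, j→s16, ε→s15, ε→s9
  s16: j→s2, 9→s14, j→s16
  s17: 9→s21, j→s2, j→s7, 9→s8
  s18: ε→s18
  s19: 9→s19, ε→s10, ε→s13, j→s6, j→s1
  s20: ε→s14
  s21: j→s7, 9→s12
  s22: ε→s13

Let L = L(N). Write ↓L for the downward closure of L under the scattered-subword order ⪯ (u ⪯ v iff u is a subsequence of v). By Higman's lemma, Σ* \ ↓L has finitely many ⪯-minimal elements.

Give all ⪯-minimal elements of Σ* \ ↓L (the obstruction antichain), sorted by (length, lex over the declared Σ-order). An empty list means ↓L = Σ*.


Antichain: [j99, j9j, 9jj9, 99999j].

|Q|=23, |F|=11, |δ|=57 (24 ε).
min D↑ (11 st, q0=0, F={8}): 0:9→1,j→2 1:9→3,j→4 2:9→5,j→2 3:9→6,j→4 4:9→5,j→7 5:9→8,j→8 6:9→9,j→4 7:9→8,j→7 8:9→8,j→8 9:9→10,j→4 10:9→10,j→8.
'j99': run [23, 15, 7, 3] end={s0,s18,s6} — reject; 3/3 del acc.
'j9j': run [23, 15, 7, 2] end={s0,s6} ∉↓L; 3/3 single-dels accept.
'9jj9': N↓-sim [23, 20, 14, 4, 3] end={s0,s1,s6} — reject; 4/4 single-dels accept.
'99999j': run [23, 20, 18, 17, 16, 12, 3] end={s0,s1,s6} rej; 6/6 del acc.
4 obstructions.


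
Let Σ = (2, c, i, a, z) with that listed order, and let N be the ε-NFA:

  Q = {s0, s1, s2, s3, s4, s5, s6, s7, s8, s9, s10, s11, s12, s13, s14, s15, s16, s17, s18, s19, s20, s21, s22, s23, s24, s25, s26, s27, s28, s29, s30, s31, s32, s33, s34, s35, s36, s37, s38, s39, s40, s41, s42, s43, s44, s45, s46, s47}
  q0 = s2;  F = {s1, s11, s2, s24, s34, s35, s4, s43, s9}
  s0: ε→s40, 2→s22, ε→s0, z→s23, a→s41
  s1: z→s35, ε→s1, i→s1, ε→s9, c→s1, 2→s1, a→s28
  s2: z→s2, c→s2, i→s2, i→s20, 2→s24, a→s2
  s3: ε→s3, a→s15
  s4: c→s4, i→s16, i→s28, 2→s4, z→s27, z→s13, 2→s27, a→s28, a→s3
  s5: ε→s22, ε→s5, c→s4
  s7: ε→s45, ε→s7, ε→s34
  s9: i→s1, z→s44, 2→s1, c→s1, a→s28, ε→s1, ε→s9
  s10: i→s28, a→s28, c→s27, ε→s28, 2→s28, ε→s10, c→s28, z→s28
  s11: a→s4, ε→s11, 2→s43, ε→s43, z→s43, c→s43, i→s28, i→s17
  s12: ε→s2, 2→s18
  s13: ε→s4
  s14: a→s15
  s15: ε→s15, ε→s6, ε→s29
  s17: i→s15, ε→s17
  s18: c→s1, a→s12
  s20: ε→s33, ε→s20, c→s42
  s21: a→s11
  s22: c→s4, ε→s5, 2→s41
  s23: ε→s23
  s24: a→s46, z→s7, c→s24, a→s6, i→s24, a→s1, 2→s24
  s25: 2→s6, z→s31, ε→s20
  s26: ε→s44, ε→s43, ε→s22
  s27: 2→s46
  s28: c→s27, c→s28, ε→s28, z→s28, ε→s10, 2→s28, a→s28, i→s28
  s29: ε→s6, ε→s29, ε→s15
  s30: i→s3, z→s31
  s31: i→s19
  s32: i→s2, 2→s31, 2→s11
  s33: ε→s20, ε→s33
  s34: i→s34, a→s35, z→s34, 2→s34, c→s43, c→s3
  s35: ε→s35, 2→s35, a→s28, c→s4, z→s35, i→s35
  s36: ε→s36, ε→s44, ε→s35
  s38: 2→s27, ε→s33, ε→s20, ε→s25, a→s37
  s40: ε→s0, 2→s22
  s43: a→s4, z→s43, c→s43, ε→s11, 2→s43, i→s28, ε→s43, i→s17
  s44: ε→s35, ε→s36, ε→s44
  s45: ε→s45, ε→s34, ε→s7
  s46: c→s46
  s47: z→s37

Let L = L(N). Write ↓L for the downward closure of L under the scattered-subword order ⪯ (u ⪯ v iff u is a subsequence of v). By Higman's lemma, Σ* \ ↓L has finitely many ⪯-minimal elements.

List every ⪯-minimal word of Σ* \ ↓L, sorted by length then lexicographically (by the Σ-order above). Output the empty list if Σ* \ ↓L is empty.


Antichain: [2aa, 2zci].

|Q|=48, |F|=9, |δ|=148 (53 ε).
min D↑ (8 st, q0=0, F={4}): 0:2→1,c→0,i→0,a→0,z→0 1:2→1,c→1,i→1,a→2,z→3 2:2→2,c→2,i→2,a→4,z→5 3:2→3,c→6,i→3,a→5,z→3 4:2→4,c→4,i→4,a→4,z→4 5:2→5,c→7,i→5,a→4,z→5 6:2→6,c→6,i→4,a→7,z→6 7:2→7,c→7,i→4,a→4,z→7.
'2aa': run [27, 23, 16, 8] end={s10,s15,s27,s28,s29,s3,s46,s6} rej; 3/3 single-dels accept.
'2zci': run [27, 23, 20, 14, 9] end={s10,s15,s16,s17,s27,s28,s29,s46,s6} — reject; 4/4 single-dels accept.
2 minimals (antichain).


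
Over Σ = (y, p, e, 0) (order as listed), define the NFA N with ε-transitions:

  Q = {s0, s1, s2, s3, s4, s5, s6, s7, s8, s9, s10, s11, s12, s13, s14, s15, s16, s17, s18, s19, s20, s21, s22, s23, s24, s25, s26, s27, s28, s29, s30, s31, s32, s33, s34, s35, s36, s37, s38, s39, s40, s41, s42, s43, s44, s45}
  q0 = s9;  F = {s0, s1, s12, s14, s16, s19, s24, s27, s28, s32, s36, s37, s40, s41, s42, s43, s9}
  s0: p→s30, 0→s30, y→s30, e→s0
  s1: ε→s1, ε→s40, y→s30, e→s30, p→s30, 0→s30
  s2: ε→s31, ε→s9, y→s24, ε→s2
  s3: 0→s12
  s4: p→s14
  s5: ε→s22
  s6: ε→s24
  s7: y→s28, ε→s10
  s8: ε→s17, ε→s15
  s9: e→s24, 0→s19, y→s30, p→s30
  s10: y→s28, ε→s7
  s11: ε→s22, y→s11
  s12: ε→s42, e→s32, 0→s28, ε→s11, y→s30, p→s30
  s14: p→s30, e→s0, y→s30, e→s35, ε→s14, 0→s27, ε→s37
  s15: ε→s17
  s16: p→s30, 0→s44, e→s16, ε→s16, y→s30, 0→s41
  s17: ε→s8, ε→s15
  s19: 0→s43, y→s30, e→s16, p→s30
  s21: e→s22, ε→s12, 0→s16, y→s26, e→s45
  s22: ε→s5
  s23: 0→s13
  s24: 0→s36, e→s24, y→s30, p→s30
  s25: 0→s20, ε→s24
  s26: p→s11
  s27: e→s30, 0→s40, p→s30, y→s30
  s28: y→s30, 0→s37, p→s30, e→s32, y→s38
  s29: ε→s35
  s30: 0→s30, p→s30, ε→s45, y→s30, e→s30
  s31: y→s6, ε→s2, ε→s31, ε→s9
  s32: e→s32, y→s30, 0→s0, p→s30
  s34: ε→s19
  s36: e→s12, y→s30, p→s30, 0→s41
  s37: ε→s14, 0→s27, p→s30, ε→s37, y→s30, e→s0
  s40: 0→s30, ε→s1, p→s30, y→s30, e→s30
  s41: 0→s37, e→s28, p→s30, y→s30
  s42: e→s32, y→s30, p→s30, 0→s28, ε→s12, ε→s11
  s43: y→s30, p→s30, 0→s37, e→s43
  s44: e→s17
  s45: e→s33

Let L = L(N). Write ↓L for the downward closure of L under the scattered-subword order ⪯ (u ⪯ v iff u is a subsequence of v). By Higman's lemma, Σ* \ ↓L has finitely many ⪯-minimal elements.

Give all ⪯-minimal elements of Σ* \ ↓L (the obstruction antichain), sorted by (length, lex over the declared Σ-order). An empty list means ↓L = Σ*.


|Q|=46, |F|=17, |δ|=125 (34 ε).
min D↑ (15 st, q0=0, F={1}): 0:y→1,p→1,e→2,0→3 1:y→1,p→1,e→1,0→1 2:y→1,p→1,e→2,0→4 3:y→1,p→1,e→5,0→6 4:y→1,p→1,e→7,0→8 5:y→1,p→1,e→5,0→8 6:y→1,p→1,e→6,0→9 7:y→1,p→1,e→10,0→11 8:y→1,p→1,e→11,0→9 9:y→1,p→1,e→12,0→13 10:y→1,p→1,e→10,0→12 11:y→1,p→1,e→10,0→9 12:y→1,p→1,e→12,0→1 13:y→1,p→1,e→1,0→14 14:y→1,p→1,e→1,0→1.
'y': |S_i|=[29, 7] end={s11,s22,s30,s33,s38,s45,s5} — reject; 1/1 del acc.
'p': |S_i|=[29, 3] end={s30,s33,s45} rej; 1/1 del acc.
'000e0': |S_i|=[29, 27, 19, 10, 5, 3] end={s30,s33,s45} rej; 5/5 deletions ∈↓L.
'0000e': N↓-sim [29, 27, 19, 10, 6, 3] end={s30,s33,s45} rej; 5/5 single-dels accept.
'e0ee00': |S_i|=[29, 27, 24, 21, 6, 4, 3] end={s30,s33,s45} ∉↓L; 6/6 single-dels accept.
'000000': |S_i|=[29, 27, 19, 10, 6, 5, 3] end={s30,s33,s45} ∉↓L; 6/6 single-dels accept.
6 minimals (antichain).

A = [y, p, 000e0, 0000e, e0ee00, 000000].


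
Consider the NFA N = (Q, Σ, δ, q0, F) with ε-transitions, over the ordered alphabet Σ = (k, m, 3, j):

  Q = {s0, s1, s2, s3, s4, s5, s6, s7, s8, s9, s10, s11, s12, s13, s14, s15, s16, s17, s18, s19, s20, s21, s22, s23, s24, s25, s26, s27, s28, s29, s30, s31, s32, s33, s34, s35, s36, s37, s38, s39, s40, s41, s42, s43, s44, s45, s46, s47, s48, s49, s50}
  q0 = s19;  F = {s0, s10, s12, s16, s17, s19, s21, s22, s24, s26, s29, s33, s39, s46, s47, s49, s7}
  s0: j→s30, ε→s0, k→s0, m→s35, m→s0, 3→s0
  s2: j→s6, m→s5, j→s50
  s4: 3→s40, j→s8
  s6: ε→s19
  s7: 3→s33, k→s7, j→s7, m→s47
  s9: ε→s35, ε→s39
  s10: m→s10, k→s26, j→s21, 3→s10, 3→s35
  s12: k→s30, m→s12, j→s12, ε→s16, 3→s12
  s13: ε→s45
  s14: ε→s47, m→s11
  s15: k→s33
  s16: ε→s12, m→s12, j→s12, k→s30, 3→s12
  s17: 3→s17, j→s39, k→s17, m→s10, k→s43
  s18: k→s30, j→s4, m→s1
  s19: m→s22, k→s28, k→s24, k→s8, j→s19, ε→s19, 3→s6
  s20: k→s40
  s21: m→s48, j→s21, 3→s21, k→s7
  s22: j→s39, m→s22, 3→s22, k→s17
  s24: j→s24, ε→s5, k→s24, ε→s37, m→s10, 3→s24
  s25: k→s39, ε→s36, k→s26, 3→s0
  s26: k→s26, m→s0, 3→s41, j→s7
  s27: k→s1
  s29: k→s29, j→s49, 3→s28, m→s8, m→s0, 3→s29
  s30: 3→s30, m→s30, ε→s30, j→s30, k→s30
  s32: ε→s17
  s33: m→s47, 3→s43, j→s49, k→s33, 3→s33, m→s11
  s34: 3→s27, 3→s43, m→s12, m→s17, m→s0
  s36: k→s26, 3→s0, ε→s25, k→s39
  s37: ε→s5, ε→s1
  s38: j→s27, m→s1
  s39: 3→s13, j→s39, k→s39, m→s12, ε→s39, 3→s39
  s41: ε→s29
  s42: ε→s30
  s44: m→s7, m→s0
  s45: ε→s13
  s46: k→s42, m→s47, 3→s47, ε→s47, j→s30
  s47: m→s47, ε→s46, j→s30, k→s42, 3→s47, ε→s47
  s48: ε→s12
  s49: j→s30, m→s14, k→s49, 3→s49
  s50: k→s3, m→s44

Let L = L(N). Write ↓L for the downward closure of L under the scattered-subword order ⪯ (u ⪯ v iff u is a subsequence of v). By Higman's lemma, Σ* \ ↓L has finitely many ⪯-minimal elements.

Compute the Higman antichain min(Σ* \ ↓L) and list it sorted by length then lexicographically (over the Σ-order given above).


|Q|=51, |F|=17, |δ|=136 (25 ε).
min D↑ (16 st, q0=0, F={12}): 0:k→1,m→2,3→0,j→0 1:k→1,m→3,3→1,j→1 2:k→4,m→2,3→2,j→5 3:k→6,m→3,3→3,j→7 4:k→4,m→3,3→4,j→5 5:k→5,m→8,3→5,j→5 6:k→6,m→9,3→10,j→11 7:k→11,m→8,3→7,j→7 8:k→12,m→8,3→8,j→8 9:k→9,m→9,3→9,j→12 10:k→10,m→9,3→10,j→13 11:k→11,m→14,3→15,j→11 12:k→12,m→12,3→12,j→12 13:k→13,m→14,3→13,j→12 14:k→12,m→14,3→14,j→12 15:k→15,m→14,3→15,j→13 (ε-aug+det+¬).
'mjmk': |S_i|=[33, 27, 17, 9, 2] end={s30,s42} — reject; 4/4 deletions ∈↓L.
'kmkmj': run [33, 30, 22, 17, 9, 1] end={s30} ∉↓L; 5/5 deletions ∈↓L.
'kmk3jj': |S_i|=[33, 30, 22, 17, 15, 7, 1] end={s30} rej; 6/6 deletions ∈↓L.
3 obstructions.

A = [mjmk, kmkmj, kmk3jj].


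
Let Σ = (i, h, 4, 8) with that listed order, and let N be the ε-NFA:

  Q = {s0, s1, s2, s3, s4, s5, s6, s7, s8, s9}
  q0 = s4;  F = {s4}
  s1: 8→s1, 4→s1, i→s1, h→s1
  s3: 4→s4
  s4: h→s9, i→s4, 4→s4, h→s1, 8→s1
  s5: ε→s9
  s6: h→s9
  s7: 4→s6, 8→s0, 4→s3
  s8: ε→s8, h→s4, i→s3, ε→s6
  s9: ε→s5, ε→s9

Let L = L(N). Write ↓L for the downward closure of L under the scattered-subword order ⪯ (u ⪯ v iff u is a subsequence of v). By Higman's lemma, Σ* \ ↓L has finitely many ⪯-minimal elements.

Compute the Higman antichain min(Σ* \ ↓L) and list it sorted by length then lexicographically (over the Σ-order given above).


|Q|=10, |F|=1, |δ|=21 (5 ε).
min D↑ (2 st, q0=0, F={1}): 0:i→0,h→1,4→0,8→1 1:i→1,h→1,4→1,8→1 (ε-aug+det+¬).
'h': |S_i|=[4, 3] end={s1,s5,s9} rej; 1/1 del acc.
'8': run [4, 1] end={s1} rej; 1/1 del acc.
2 obstructions.

Antichain: [h, 8].


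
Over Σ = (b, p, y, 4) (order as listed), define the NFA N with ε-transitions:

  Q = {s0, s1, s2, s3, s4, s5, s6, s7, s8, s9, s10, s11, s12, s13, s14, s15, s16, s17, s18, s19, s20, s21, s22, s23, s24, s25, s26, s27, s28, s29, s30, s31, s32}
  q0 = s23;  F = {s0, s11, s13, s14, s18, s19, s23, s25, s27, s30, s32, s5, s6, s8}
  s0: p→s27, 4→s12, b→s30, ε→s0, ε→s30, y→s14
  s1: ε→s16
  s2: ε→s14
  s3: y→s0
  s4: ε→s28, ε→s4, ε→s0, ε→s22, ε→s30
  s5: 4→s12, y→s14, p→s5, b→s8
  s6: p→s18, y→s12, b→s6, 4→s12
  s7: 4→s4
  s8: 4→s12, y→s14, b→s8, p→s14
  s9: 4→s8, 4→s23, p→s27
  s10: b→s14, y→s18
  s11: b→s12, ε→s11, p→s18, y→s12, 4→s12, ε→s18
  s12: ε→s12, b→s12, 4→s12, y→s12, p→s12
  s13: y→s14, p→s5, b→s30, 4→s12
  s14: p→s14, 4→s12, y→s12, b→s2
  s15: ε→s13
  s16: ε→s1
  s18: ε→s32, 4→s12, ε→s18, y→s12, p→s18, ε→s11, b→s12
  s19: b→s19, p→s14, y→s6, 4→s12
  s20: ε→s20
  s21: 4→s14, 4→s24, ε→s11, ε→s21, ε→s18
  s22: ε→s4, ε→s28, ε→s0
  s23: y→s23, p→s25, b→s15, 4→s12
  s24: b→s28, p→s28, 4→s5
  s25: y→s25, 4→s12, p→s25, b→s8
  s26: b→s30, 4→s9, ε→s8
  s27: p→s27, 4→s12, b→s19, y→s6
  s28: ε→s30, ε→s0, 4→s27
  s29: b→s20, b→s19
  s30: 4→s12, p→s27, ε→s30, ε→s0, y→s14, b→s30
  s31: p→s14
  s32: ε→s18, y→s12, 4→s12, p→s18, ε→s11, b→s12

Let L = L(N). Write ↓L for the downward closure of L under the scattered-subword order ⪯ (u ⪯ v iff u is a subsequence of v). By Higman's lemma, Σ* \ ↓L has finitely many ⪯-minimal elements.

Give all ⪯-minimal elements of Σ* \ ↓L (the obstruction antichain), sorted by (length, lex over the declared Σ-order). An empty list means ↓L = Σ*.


|Q|=33, |F|=14, |δ|=109 (31 ε).
min D↑ (12 st, q0=0, F={3}): 0:b→1,p→2,y→0,4→3 1:b→4,p→5,y→6,4→3 2:b→7,p→2,y→2,4→3 3:b→3,p→3,y→3,4→3 4:b→4,p→8,y→6,4→3 5:b→7,p→5,y→6,4→3 6:b→6,p→6,y→3,4→3 7:b→7,p→6,y→6,4→3 8:b→9,p→8,y→10,4→3 9:b→9,p→6,y→10,4→3 10:b→10,p→11,y→3,4→3 11:b→3,p→11,y→3,4→3 [Hopcroft].
'4': |S_i|=[17, 1] end={s12} rej; 1/1 del acc.
'byy': run [17, 15, 7, 1] end={s12} rej; 3/3 single-dels accept.
'pbpy': N↓-sim [17, 12, 9, 6, 1] end={s12} rej; 4/4 single-dels accept.
'bbpypb': N↓-sim [17, 15, 12, 9, 5, 4, 1] end={s12} rej; 6/6 single-dels accept.
4 minimals (antichain).

min(Σ*\↓L) = [4, byy, pbpy, bbpypb].


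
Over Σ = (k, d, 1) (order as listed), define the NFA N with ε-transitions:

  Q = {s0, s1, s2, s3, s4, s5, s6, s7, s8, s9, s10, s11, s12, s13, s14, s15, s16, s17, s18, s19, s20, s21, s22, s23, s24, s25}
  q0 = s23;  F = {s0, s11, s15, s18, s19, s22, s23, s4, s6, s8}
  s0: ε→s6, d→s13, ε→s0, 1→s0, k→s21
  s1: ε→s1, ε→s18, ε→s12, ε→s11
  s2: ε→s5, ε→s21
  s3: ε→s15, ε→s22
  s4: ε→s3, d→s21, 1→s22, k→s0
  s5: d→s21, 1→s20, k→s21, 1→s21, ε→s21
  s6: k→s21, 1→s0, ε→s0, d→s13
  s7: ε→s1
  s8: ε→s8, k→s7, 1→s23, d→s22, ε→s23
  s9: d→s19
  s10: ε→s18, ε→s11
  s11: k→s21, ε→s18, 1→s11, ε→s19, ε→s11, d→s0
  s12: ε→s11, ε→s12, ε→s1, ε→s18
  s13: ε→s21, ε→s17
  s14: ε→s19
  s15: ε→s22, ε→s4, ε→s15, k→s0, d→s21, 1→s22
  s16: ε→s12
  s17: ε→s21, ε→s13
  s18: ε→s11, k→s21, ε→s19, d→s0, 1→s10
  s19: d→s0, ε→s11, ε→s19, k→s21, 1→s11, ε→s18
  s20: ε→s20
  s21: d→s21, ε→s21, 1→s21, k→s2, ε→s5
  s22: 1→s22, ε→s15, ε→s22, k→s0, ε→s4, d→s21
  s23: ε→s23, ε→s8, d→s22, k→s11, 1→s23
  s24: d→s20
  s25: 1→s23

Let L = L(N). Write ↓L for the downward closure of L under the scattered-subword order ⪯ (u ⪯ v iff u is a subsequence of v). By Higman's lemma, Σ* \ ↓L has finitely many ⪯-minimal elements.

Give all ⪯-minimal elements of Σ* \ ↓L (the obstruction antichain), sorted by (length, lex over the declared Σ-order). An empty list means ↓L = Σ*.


|Q|=26, |F|=10, |δ|=87 (47 ε).
min D↑ (5 st, q0=0, F={3}): 0:k→1,d→2,1→0 1:k→3,d→4,1→1 2:k→4,d→3,1→2 3:k→3,d→3,1→3 4:k→3,d→3,1→4.
'kk': N↓-sim [21, 15, 4] end={s2,s20,s21,s5} ∉↓L; 2/2 del acc.
'dd': N↓-sim [21, 12, 6] end={s13,s17,s2,s20,s21,s5} ∉↓L; 2/2 del acc.
2 words, ⪯-incomp.

min(Σ*\↓L) = [kk, dd].


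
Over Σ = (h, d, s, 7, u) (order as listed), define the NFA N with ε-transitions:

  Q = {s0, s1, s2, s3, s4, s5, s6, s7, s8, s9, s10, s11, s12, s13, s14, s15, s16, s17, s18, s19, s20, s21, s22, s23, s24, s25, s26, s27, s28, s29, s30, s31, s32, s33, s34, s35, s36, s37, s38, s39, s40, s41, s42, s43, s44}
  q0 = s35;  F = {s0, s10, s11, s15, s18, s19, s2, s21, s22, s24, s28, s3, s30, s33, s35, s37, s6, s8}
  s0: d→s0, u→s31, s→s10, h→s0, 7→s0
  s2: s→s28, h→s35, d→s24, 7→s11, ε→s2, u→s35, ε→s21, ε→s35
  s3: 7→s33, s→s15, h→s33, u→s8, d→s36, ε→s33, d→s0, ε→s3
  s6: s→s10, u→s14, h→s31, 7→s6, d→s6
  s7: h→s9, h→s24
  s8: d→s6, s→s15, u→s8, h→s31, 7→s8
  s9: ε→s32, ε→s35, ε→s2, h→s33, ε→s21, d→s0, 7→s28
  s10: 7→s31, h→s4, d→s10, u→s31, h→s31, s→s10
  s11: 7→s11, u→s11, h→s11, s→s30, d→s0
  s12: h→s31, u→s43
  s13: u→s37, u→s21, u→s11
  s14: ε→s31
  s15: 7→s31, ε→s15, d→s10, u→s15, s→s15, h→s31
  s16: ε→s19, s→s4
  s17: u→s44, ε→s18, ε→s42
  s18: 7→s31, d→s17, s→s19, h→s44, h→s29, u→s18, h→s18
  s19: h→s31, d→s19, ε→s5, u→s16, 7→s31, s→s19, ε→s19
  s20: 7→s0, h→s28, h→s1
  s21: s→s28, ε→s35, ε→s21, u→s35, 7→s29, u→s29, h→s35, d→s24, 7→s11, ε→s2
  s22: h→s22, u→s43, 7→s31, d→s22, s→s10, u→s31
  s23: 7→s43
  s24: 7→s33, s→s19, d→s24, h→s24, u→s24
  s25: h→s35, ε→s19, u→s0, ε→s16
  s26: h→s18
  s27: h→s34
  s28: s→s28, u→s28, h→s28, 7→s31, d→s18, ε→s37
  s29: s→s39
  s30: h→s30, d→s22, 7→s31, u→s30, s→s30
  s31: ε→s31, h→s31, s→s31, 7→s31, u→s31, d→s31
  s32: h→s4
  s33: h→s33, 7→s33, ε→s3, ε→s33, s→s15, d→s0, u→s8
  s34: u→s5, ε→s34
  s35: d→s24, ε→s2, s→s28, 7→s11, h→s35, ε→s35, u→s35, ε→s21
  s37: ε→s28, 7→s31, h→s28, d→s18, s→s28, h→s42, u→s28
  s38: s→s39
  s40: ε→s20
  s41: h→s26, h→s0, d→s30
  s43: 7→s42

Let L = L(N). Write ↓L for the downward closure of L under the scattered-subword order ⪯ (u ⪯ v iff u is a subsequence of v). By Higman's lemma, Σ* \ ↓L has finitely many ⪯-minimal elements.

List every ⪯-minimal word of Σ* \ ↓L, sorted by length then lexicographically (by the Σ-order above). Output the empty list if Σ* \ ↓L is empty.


|Q|=45, |F|=18, |δ|=162 (31 ε).
min D↑ (15 st, q0=0, F={7}): 0:h→0,d→1,s→2,7→3,u→0 1:h→1,d→1,s→4,7→5,u→1 2:h→2,d→6,s→2,7→7,u→2 3:h→3,d→8,s→9,7→3,u→3 4:h→7,d→4,s→4,7→7,u→4 5:h→5,d→8,s→10,7→5,u→11 6:h→6,d→6,s→4,7→7,u→6 7:h→7,d→7,s→7,7→7,u→7 8:h→8,d→8,s→12,7→8,u→7 9:h→9,d→13,s→9,7→7,u→9 10:h→7,d→12,s→10,7→7,u→10 11:h→7,d→14,s→10,7→11,u→11 12:h→7,d→12,s→12,7→7,u→7 13:h→13,d→13,s→12,7→7,u→7 14:h→7,d→14,s→12,7→14,u→7.
's7': N↓-sim [30, 18, 2] end={s31,s42} ∉↓L; 2/2 deletions ∈↓L.
'dsh': run [30, 23, 8, 2] end={s31,s4} rej; 3/3 single-dels accept.
'7du': run [30, 18, 10, 4] end={s14,s31,s42,s43} ∉↓L; 3/3 del acc.
'd7uh': run [30, 23, 12, 7, 2] end={s31,s4} — reject; 4/4 deletions ∈↓L.
4 obstructions.

Antichain: [s7, dsh, 7du, d7uh].


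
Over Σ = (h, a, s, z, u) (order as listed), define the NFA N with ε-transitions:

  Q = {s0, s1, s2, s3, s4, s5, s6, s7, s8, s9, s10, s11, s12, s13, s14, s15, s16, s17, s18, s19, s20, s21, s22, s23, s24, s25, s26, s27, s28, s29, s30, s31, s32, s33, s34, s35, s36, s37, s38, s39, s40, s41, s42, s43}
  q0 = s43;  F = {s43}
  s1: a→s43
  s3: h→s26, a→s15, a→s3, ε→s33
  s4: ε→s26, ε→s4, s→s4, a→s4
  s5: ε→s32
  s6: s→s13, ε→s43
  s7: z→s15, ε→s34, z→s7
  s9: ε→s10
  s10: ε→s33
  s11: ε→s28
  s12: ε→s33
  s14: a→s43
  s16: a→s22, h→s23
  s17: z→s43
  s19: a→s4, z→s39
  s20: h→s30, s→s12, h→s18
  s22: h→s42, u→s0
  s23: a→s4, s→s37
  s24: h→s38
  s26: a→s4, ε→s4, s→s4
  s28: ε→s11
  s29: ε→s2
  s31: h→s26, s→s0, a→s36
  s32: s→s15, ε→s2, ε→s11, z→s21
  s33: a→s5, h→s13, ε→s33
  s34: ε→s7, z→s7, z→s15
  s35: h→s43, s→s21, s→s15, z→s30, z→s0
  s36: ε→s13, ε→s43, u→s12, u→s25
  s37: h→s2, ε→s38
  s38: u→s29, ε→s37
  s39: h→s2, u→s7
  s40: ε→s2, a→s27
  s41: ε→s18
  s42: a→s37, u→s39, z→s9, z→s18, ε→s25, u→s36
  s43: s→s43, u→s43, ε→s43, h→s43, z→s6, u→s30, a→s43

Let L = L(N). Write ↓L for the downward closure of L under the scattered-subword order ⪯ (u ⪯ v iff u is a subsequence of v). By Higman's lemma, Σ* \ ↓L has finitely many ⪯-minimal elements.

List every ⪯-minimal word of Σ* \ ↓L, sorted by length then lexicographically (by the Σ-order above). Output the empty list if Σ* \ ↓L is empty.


|Q|=44, |F|=1, |δ|=82 (25 ε).
min D↑ (1 st, q0=0, F={}): 0:h→0,a→0,s→0,z→0,u→0.
L(D↑) = ∅; no obstructions.

A = [].


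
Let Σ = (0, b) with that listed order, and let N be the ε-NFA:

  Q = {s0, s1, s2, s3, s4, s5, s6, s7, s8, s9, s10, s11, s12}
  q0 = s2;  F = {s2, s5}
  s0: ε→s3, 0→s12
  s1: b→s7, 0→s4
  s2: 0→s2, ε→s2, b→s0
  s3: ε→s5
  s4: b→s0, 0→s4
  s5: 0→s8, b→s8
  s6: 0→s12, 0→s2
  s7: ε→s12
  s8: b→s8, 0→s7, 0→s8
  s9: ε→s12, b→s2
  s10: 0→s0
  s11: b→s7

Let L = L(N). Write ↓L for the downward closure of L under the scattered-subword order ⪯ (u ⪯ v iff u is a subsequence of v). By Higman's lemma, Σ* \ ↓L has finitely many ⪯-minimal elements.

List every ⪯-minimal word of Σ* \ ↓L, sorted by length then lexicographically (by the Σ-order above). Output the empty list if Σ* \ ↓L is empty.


min(Σ*\↓L) = [b0, bb].

|Q|=13, |F|=2, |δ|=22 (5 ε).
min D↑ (3 st, q0=0, F={2}): 0:0→0,b→1 1:0→2,b→2 2:0→2,b→2 [Hopcroft].
'b0': run [7, 6, 3] end={s12,s7,s8} — reject; 2/2 single-dels accept.
'bb': N↓-sim [7, 6, 3] end={s12,s7,s8} rej; 2/2 del acc.
2 obstructions.


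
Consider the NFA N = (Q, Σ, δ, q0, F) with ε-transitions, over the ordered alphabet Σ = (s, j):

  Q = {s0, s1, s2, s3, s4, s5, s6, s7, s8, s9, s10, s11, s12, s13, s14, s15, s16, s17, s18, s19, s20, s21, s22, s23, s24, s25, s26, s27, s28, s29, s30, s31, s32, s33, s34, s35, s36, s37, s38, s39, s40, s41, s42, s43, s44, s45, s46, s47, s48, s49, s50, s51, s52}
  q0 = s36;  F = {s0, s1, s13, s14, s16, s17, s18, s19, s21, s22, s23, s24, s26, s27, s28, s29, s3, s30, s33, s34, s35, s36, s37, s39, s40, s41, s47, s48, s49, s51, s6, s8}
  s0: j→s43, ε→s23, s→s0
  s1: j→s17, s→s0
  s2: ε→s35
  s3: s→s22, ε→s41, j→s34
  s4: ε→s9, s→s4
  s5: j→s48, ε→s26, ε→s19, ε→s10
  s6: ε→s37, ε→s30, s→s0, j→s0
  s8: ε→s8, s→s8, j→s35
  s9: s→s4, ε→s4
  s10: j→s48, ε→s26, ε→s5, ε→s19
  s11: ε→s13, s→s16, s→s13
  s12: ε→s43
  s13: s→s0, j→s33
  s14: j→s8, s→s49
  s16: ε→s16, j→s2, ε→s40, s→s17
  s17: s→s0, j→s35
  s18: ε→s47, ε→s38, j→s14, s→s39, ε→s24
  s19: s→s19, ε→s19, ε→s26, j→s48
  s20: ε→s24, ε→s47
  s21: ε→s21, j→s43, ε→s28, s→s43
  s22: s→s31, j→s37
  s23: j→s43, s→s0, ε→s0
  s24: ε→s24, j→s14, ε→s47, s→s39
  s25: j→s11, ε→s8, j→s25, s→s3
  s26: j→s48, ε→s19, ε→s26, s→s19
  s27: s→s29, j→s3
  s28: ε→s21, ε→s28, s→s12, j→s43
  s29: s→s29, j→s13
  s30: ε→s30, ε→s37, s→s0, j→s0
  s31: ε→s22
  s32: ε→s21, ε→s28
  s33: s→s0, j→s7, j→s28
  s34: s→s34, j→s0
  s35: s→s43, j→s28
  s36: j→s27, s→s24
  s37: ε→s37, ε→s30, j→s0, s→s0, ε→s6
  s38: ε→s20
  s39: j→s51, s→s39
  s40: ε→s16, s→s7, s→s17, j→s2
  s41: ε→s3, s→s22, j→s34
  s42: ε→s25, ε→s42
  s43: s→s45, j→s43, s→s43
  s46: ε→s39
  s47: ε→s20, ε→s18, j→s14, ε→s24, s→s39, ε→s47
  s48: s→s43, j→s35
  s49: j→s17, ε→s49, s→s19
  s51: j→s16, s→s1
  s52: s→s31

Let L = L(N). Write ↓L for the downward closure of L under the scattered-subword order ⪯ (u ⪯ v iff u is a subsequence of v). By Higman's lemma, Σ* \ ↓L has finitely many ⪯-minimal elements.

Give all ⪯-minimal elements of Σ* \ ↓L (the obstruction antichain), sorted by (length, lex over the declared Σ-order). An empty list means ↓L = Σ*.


|Q|=53, |F|=32, |δ|=133 (54 ε).
min D↑ (24 st, q0=0, F={22}): 0:s→1,j→2 1:s→3,j→4 2:s→5,j→6 3:s→3,j→7 4:s→8,j→9 5:s→5,j→10 6:s→11,j→12 7:s→13,j→14 8:s→15,j→16 9:s→9,j→17 10:s→18,j→19 11:s→11,j→20 12:s→12,j→18 13:s→18,j→16 14:s→16,j→17 15:s→15,j→21 16:s→18,j→17 17:s→22,j→23 18:s→18,j→22 19:s→18,j→23 20:s→18,j→18 21:s→22,j→17 22:s→22,j→22 23:s→22,j→22.
'sjjjs': |S_i|=[40, 36, 26, 16, 8, 3] end={s12,s43,s45} ∉↓L; 5/5 del acc.
'jsjsj': run [40, 33, 25, 16, 5, 2] end={s43,s45} rej; 5/5 del acc.
'jjjjj': N↓-sim [40, 33, 25, 15, 8, 2] end={s43,s45} — reject; 5/5 deletions ∈↓L.
'ssjssj': |S_i|=[40, 36, 30, 21, 11, 5, 2] end={s43,s45} ∉↓L; 6/6 deletions ∈↓L.
'sjssjs': |S_i|=[40, 36, 26, 16, 12, 7, 3] end={s12,s43,s45} rej; 6/6 single-dels accept.
5 obstructions.

min(Σ*\↓L) = [sjjjs, jsjsj, jjjjj, ssjssj, sjssjs].


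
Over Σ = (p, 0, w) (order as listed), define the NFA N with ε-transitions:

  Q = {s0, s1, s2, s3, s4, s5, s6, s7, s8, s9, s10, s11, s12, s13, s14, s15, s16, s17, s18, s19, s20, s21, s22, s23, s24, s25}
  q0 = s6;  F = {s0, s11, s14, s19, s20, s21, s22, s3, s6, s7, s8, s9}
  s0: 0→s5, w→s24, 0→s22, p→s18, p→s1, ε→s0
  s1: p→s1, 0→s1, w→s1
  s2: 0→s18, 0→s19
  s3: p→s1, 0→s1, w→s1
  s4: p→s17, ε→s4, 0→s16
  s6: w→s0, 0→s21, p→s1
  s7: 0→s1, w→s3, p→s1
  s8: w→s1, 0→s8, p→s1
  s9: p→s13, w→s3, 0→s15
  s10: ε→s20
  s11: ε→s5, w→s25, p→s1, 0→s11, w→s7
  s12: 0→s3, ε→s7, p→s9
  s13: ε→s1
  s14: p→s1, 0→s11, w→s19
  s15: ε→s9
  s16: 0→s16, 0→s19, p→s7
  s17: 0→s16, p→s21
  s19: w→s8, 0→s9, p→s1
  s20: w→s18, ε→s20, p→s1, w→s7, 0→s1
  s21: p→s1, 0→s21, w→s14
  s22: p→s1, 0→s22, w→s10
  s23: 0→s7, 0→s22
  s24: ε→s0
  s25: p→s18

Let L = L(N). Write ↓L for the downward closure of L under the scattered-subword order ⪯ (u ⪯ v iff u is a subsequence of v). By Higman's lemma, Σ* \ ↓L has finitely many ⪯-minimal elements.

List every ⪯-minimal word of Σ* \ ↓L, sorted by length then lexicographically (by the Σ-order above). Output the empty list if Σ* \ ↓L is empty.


|Q|=26, |F|=12, |δ|=66 (9 ε).
min D↑ (13 st, q0=0, F={1}): 0:p→1,0→2,w→3 1:p→1,0→1,w→1 2:p→1,0→2,w→4 3:p→1,0→5,w→3 4:p→1,0→6,w→7 5:p→1,0→5,w→8 6:p→1,0→6,w→9 7:p→1,0→10,w→11 8:p→1,0→1,w→9 9:p→1,0→1,w→12 10:p→1,0→10,w→12 11:p→1,0→11,w→1 12:p→1,0→1,w→1 (ε-aug+det+¬).
'p': N↓-sim [20, 3] end={s1,s13,s18} rej; 1/1 single-dels accept.
'w0w0': run [20, 18, 14, 7, 1] end={s1} rej; 4/4 del acc.
'0wwww': N↓-sim [20, 17, 15, 10, 3, 1] end={s1} rej; 5/5 del acc.
3 minimals (antichain).

min(Σ*\↓L) = [p, w0w0, 0wwww].


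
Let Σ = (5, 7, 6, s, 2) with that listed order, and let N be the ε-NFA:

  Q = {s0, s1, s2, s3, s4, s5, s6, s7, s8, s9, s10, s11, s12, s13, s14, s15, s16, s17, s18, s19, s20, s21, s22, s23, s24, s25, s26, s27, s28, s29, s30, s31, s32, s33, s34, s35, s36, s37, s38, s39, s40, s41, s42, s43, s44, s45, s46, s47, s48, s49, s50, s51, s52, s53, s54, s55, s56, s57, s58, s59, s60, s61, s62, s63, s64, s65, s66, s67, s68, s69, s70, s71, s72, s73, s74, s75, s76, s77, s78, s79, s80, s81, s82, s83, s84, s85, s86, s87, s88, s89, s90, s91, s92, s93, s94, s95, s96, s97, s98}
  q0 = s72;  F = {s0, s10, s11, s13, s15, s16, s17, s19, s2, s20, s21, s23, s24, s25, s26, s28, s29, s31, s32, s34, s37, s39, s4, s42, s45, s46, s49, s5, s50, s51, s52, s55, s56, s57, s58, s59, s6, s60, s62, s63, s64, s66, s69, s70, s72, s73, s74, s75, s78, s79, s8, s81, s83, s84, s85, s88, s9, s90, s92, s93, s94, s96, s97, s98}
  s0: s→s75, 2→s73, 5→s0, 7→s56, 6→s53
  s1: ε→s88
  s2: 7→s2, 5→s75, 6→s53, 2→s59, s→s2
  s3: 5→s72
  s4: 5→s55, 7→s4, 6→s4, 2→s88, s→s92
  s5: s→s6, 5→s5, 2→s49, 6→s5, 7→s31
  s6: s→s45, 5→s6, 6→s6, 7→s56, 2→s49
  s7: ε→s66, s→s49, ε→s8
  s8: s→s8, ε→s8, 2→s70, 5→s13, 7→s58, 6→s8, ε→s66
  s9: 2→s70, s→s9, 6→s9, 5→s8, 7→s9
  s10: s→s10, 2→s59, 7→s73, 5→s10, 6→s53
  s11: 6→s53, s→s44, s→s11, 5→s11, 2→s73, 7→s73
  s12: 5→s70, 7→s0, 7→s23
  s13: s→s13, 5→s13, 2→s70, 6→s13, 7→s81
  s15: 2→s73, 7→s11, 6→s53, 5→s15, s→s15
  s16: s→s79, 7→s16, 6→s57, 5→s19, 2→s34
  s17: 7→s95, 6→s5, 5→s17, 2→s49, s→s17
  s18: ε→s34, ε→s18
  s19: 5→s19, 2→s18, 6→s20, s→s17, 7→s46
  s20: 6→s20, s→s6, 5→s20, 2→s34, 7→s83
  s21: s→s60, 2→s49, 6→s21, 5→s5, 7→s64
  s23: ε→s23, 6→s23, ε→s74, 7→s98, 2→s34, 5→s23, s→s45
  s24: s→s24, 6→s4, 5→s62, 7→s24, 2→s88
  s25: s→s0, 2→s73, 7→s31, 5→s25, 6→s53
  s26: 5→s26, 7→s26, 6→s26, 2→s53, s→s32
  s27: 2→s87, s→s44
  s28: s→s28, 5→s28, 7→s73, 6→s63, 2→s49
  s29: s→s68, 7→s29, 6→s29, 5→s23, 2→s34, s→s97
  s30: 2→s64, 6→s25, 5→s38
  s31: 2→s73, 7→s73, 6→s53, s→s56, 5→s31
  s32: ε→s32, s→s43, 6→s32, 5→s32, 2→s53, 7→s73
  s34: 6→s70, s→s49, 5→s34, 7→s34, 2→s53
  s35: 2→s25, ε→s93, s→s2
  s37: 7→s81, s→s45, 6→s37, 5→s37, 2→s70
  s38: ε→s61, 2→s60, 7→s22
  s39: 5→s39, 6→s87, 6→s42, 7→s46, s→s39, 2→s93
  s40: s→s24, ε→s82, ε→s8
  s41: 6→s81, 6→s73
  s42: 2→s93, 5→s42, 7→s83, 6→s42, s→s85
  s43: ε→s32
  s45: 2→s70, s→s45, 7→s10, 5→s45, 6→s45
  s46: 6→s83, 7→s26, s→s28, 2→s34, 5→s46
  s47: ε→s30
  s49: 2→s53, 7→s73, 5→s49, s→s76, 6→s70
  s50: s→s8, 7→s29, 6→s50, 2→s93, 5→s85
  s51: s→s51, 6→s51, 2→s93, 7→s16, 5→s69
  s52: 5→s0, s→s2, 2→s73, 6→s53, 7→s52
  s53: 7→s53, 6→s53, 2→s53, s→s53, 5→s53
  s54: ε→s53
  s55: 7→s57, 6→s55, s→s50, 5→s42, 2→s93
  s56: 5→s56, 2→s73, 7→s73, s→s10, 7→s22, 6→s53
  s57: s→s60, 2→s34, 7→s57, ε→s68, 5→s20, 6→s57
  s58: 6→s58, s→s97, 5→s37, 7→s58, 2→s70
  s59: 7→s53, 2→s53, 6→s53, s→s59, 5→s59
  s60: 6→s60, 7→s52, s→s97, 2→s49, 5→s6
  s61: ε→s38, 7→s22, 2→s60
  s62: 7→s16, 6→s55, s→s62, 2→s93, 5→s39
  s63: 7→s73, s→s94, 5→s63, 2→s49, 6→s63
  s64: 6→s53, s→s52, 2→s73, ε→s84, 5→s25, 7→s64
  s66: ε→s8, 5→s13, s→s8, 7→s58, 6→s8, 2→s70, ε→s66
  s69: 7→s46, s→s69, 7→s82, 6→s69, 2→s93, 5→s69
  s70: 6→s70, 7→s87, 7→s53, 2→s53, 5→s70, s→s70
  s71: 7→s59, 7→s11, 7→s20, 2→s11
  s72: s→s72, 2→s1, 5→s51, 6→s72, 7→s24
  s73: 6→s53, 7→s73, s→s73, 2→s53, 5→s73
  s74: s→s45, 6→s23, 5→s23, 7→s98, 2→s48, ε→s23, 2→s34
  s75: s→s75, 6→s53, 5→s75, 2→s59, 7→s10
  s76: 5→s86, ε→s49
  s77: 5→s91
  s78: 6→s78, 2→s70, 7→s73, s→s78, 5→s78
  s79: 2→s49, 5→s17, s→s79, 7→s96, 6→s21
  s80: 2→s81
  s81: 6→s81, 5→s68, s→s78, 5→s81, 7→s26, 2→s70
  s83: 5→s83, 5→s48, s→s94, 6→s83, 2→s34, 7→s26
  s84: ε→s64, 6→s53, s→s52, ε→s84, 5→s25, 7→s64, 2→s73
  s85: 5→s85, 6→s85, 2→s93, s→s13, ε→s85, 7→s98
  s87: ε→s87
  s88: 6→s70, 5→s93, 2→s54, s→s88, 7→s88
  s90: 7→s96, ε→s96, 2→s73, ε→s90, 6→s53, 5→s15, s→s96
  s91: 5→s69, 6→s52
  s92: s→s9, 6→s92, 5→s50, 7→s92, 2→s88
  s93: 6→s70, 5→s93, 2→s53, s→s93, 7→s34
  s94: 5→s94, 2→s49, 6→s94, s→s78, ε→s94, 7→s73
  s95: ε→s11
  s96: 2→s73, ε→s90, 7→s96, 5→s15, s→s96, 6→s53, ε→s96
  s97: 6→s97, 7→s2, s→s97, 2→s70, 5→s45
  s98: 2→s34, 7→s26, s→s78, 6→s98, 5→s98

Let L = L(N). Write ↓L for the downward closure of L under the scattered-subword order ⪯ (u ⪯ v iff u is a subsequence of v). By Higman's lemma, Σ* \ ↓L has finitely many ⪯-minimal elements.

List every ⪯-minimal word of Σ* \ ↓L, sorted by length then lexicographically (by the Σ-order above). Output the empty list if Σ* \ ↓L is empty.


|Q|=99, |F|=64, |δ|=396 (34 ε).
min D↑ (61 st, q0=0, F={10}): 0:5→1,7→2,6→0,s→0,2→3 1:5→4,7→5,6→1,s→1,2→6 2:5→7,7→2,6→8,s→2,2→3 3:5→6,7→3,6→9,s→3,2→10 4:5→4,7→11,6→4,s→4,2→6 5:5→12,7→5,6→13,s→14,2→15 6:5→6,7→15,6→9,s→6,2→10 7:5→16,7→5,6→17,s→7,2→6 8:5→17,7→8,6→8,s→18,2→3 9:5→9,7→10,6→9,s→9,2→10 10:5→10,7→10,6→10,s→10,2→10 11:5→11,7→19,6→20,s→21,2→15 12:5→12,7→11,6→22,s→23,2→15 13:5→22,7→13,6→13,s→24,2→15 14:5→23,7→25,6→26,s→14,2→27 15:5→15,7→15,6→9,s→27,2→10 16:5→16,7→11,6→28,s→16,2→6 17:5→28,7→13,6→17,s→29,2→6 18:5→29,7→18,6→18,s→30,2→3 19:5→19,7→19,6→19,s→31,2→10 20:5→20,7→19,6→20,s→32,2→15 21:5→21,7→33,6→34,s→21,2→27 22:5→22,7→20,6→22,s→35,2→15 23:5→23,7→36,6→37,s→23,2→27 24:5→35,7→38,6→24,s→39,2→27 25:5→40,7→25,6→10,s→25,2→33 26:5→37,7→41,6→26,s→24,2→27 27:5→27,7→33,6→9,s→27,2→10 28:5→28,7→20,6→28,s→42,2→6 29:5→42,7→43,6→29,s→44,2→6 30:5→44,7→30,6→30,s→30,2→9 31:5→31,7→33,6→31,s→31,2→10 32:5→32,7→33,6→32,s→45,2→27 33:5→33,7→33,6→10,s→33,2→10 34:5→34,7→33,6→34,s→32,2→27 35:5→35,7→46,6→35,s→47,2→27 36:5→36,7→33,6→10,s→36,2→33 37:5→37,7→48,6→37,s→35,2→27 38:5→49,7→38,6→10,s→50,2→33 39:5→47,7→50,6→39,s→39,2→9 40:5→40,7→36,6→10,s→40,2→33 41:5→51,7→41,6→10,s→38,2→33 42:5→42,7→52,6→42,s→53,2→6 43:5→54,7→43,6→43,s→39,2→15 44:5→53,7→55,6→44,s→44,2→9 45:5→45,7→33,6→45,s→45,2→9 46:5→46,7→33,6→10,s→56,2→33 47:5→47,7→56,6→47,s→47,2→9 48:5→48,7→33,6→10,s→46,2→33 49:5→49,7→46,6→10,s→57,2→33 50:5→57,7→50,6→10,s→50,2→58 51:5→51,7→48,6→10,s→49,2→33 52:5→52,7→19,6→52,s→45,2→15 53:5→53,7→59,6→53,s→53,2→9 54:5→54,7→52,6→54,s→47,2→15 55:5→60,7→55,6→55,s→39,2→9 56:5→56,7→33,6→10,s→56,2→58 57:5→57,7→56,6→10,s→57,2→58 58:5→58,7→10,6→10,s→58,2→10 59:5→59,7→19,6→59,s→45,2→9 60:5→60,7→59,6→60,s→47,2→9.
'22': run [78, 15, 2] end={s53,s54} ∉↓L; 2/2 del acc.
'267': N↓-sim [78, 15, 3, 2] end={s53,s87} — reject; 3/3 del acc.
'55772': N↓-sim [78, 70, 50, 30, 12, 1] end={s53} rej; 5/5 del acc.
'57s76': |S_i|=[78, 70, 58, 40, 21, 1] end={s53} — reject; 5/5 deletions ∈↓L.
'76ss27': |S_i|=[78, 74, 57, 44, 29, 5, 2] end={s53,s87} ∉↓L; 6/6 del acc.
5 words, ⪯-incomp.

A = [22, 267, 55772, 57s76, 76ss27].
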